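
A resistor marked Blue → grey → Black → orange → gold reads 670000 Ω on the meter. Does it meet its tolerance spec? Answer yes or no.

Blue → 6 (first significant figure)
Grey → 8 (second significant figure)
Black → 0 (third significant figure)
Orange → ×10^3 multiplier
Gold → ±5% tolerance
680 × 1000 = 680000 Ω
Allowed range: 646000 Ω to 714000 Ω.
670000 Ω lies inside that range.

yes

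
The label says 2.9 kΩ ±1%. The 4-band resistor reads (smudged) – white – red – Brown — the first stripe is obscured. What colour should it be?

2900 Ω = 29 × 10^2.
The first band gives digit 2 of the significand, and 2 is red.

red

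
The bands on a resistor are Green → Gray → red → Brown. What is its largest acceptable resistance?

Green → 5 (first significant figure)
Grey → 8 (second significant figure)
Red → ×10^2 multiplier
Brown → ±1% tolerance
58 × 100 = 5800 Ω
Largest = 5800 × (1 + 1/100) = 5858 Ω.

5858 Ω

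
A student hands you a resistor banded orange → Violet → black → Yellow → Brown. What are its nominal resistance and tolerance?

Orange → 3 (first significant figure)
Violet → 7 (second significant figure)
Black → 0 (third significant figure)
Yellow → ×10^4 multiplier
Brown → ±1% tolerance
370 × 10000 = 3700000 Ω

3700000 Ω ±1%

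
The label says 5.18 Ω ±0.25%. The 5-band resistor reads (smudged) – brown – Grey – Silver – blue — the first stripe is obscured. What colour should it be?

green

5.18 Ω = 518 × 10^-2.
The first band gives digit 5 of the significand, and 5 is green.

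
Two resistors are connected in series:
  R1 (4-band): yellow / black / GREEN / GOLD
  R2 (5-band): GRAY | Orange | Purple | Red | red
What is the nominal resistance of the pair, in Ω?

4083700 Ω

R1: yellow, black → 40; green ×10^5 → 4000000 Ω.
R2: grey, orange, violet → 837; red ×10^2 → 83700 Ω.
Series: 4000000 + 83700 = 4083700 Ω.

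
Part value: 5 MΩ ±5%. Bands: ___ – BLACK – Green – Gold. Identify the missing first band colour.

5000000 Ω = 50 × 10^5.
The first band gives digit 5 of the significand, and 5 is green.

green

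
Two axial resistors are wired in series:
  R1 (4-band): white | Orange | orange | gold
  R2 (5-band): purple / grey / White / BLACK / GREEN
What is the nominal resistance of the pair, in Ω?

93789 Ω

R1: white, orange → 93; orange ×10^3 → 93000 Ω.
R2: violet, grey, white → 789; black ×1 → 789 Ω.
Series: 93000 + 789 = 93789 Ω.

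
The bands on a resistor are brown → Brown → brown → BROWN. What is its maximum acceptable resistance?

111.1 Ω

Brown → 1 (first significant figure)
Brown → 1 (second significant figure)
Brown → ×10 multiplier
Brown → ±1% tolerance
11 × 10 = 110 Ω
Maximum = 110 × (1 + 1/100) = 111.1 Ω.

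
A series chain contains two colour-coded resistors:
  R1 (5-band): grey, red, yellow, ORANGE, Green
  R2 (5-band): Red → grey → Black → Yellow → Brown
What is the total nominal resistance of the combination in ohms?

3624000 Ω

R1: grey, red, yellow → 824; orange ×10^3 → 824000 Ω.
R2: red, grey, black → 280; yellow ×10^4 → 2800000 Ω.
Series: 824000 + 2800000 = 3624000 Ω.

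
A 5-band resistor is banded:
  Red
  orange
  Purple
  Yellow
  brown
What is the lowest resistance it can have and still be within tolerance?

Red → 2 (first significant figure)
Orange → 3 (second significant figure)
Violet → 7 (third significant figure)
Yellow → ×10^4 multiplier
Brown → ±1% tolerance
237 × 10000 = 2370000 Ω
Lowest = 2370000 × (1 − 1/100) = 2346300 Ω.

2346300 Ω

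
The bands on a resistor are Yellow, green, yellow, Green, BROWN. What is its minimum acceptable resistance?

Yellow → 4 (first significant figure)
Green → 5 (second significant figure)
Yellow → 4 (third significant figure)
Green → ×10^5 multiplier
Brown → ±1% tolerance
454 × 100000 = 45400000 Ω
Minimum = 45400000 × (1 − 1/100) = 44946000 Ω.

44946000 Ω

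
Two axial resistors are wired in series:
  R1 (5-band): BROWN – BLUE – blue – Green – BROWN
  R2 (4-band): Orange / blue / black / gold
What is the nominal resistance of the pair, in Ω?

R1: brown, blue, blue → 166; green ×10^5 → 16600000 Ω.
R2: orange, blue → 36; black ×1 → 36 Ω.
Series: 16600000 + 36 = 16600036 Ω.

16600036 Ω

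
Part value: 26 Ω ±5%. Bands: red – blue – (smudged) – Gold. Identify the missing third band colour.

26 Ω = 26 × 10^0.
The third band is the multiplier, 10^0, which is black.

black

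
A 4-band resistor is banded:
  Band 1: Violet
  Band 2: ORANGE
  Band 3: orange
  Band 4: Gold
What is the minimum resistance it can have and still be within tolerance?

Violet → 7 (first significant figure)
Orange → 3 (second significant figure)
Orange → ×10^3 multiplier
Gold → ±5% tolerance
73 × 1000 = 73000 Ω
Minimum = 73000 × (1 − 5/100) = 69350 Ω.

69350 Ω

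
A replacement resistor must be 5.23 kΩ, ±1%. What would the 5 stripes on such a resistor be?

green, red, orange, brown, brown

5230 Ω = 523 × 10^1.
5 → green
2 → red
3 → orange
Multiplier 10^1 → brown.
±1% tolerance → brown.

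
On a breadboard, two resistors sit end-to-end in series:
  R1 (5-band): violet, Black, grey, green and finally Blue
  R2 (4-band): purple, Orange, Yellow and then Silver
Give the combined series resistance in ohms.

R1: violet, black, grey → 708; green ×10^5 → 70800000 Ω.
R2: violet, orange → 73; yellow ×10^4 → 730000 Ω.
Series: 70800000 + 730000 = 71530000 Ω.

71530000 Ω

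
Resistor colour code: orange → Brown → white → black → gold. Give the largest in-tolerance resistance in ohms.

Orange → 3 (first significant figure)
Brown → 1 (second significant figure)
White → 9 (third significant figure)
Black → ×1 multiplier
Gold → ±5% tolerance
319 × 1 = 319 Ω
Largest = 319 × (1 + 5/100) = 334.95 Ω.

334.95 Ω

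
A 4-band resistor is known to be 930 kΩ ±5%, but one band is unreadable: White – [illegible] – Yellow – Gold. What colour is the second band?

orange

930000 Ω = 93 × 10^4.
The second band gives digit 3 of the significand, and 3 is orange.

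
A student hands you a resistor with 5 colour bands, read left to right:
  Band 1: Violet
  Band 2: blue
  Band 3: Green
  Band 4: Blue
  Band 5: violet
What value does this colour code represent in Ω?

Violet → 7 (first significant figure)
Blue → 6 (second significant figure)
Green → 5 (third significant figure)
Blue → ×10^6 multiplier
765 × 1000000 = 765000000 Ω

765000000 Ω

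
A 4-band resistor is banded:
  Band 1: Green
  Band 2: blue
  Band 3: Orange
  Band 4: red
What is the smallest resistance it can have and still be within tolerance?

Green → 5 (first significant figure)
Blue → 6 (second significant figure)
Orange → ×10^3 multiplier
Red → ±2% tolerance
56 × 1000 = 56000 Ω
Smallest = 56000 × (1 − 2/100) = 54880 Ω.

54880 Ω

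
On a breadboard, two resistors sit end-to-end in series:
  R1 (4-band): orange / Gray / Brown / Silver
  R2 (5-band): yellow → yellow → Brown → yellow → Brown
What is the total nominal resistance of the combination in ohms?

4410380 Ω

R1: orange, grey → 38; brown ×10 → 380 Ω.
R2: yellow, yellow, brown → 441; yellow ×10^4 → 4410000 Ω.
Series: 380 + 4410000 = 4410380 Ω.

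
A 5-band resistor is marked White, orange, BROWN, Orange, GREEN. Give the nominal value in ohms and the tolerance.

931000 Ω ±0.5%

White → 9 (first significant figure)
Orange → 3 (second significant figure)
Brown → 1 (third significant figure)
Orange → ×10^3 multiplier
Green → ±0.5% tolerance
931 × 1000 = 931000 Ω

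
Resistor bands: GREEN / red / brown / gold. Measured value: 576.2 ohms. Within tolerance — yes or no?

no

Green → 5 (first significant figure)
Red → 2 (second significant figure)
Brown → ×10 multiplier
Gold → ±5% tolerance
52 × 10 = 520 Ω
Allowed range: 494 Ω to 546 Ω.
576.2 ohms lies outside that range.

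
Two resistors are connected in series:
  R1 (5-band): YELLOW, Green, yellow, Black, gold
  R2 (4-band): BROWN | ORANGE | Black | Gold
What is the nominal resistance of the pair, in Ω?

R1: yellow, green, yellow → 454; black ×1 → 454 Ω.
R2: brown, orange → 13; black ×1 → 13 Ω.
Series: 454 + 13 = 467 Ω.

467 Ω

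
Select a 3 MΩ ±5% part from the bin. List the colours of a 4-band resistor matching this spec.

orange, black, green, gold

3000000 Ω = 30 × 10^5.
3 → orange
0 → black
Multiplier 10^5 → green.
±5% tolerance → gold.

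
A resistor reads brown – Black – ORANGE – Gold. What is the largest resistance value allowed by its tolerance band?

10500 Ω

Brown → 1 (first significant figure)
Black → 0 (second significant figure)
Orange → ×10^3 multiplier
Gold → ±5% tolerance
10 × 1000 = 10000 Ω
Largest = 10000 × (1 + 5/100) = 10500 Ω.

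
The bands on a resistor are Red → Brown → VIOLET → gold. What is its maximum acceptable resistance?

220500000 Ω

Red → 2 (first significant figure)
Brown → 1 (second significant figure)
Violet → ×10^7 multiplier
Gold → ±5% tolerance
21 × 10000000 = 210000000 Ω
Maximum = 210000000 × (1 + 5/100) = 220500000 Ω.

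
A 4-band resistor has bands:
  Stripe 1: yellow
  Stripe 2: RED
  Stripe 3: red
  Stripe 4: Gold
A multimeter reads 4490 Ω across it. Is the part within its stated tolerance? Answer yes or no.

Yellow → 4 (first significant figure)
Red → 2 (second significant figure)
Red → ×10^2 multiplier
Gold → ±5% tolerance
42 × 100 = 4200 Ω
Allowed range: 3990 Ω to 4410 Ω.
4490 Ω lies outside that range.

no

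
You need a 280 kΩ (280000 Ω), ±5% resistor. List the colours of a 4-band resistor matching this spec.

280000 Ω = 28 × 10^4.
2 → red
8 → grey
Multiplier 10^4 → yellow.
±5% tolerance → gold.

red, grey, yellow, gold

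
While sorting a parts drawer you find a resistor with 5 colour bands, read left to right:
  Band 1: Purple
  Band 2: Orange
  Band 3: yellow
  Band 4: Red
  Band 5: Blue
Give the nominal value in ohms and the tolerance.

Violet → 7 (first significant figure)
Orange → 3 (second significant figure)
Yellow → 4 (third significant figure)
Red → ×10^2 multiplier
Blue → ±0.25% tolerance
734 × 100 = 73400 Ω

73400 Ω ±0.25%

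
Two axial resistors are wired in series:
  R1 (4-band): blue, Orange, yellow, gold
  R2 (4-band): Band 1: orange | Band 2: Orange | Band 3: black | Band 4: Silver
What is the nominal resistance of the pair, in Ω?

630033 Ω

R1: blue, orange → 63; yellow ×10^4 → 630000 Ω.
R2: orange, orange → 33; black ×1 → 33 Ω.
Series: 630000 + 33 = 630033 Ω.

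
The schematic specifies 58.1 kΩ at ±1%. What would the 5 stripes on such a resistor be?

green, grey, brown, red, brown

58100 Ω = 581 × 10^2.
5 → green
8 → grey
1 → brown
Multiplier 10^2 → red.
±1% tolerance → brown.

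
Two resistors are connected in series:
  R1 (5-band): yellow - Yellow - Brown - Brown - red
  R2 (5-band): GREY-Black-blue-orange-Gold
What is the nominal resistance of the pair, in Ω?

R1: yellow, yellow, brown → 441; brown ×10 → 4410 Ω.
R2: grey, black, blue → 806; orange ×10^3 → 806000 Ω.
Series: 4410 + 806000 = 810410 Ω.

810410 Ω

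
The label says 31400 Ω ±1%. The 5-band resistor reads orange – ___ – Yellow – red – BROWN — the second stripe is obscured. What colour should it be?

31400 Ω = 314 × 10^2.
The second band gives digit 1 of the significand, and 1 is brown.

brown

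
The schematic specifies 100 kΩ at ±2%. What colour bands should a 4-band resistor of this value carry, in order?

100000 Ω = 10 × 10^4.
1 → brown
0 → black
Multiplier 10^4 → yellow.
±2% tolerance → red.

brown, black, yellow, red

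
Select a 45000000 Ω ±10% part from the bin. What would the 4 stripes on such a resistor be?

45000000 Ω = 45 × 10^6.
4 → yellow
5 → green
Multiplier 10^6 → blue.
±10% tolerance → silver.

yellow, green, blue, silver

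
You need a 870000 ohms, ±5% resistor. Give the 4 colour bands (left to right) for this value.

grey, violet, yellow, gold

870000 Ω = 87 × 10^4.
8 → grey
7 → violet
Multiplier 10^4 → yellow.
±5% tolerance → gold.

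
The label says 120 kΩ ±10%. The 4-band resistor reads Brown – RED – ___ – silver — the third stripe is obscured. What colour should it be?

yellow

120000 Ω = 12 × 10^4.
The third band is the multiplier, 10^4, which is yellow.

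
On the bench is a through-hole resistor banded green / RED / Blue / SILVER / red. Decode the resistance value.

Green → 5 (first significant figure)
Red → 2 (second significant figure)
Blue → 6 (third significant figure)
Silver → ×0.01 multiplier
526 × 0.01 = 5.26 Ω

5.26 Ω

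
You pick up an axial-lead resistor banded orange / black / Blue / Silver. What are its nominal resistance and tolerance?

30000000 Ω ±10%

Orange → 3 (first significant figure)
Black → 0 (second significant figure)
Blue → ×10^6 multiplier
Silver → ±10% tolerance
30 × 1000000 = 30000000 Ω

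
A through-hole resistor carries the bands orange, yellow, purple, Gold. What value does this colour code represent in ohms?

Orange → 3 (first significant figure)
Yellow → 4 (second significant figure)
Violet → ×10^7 multiplier
34 × 10000000 = 340000000 Ω

340000000 Ω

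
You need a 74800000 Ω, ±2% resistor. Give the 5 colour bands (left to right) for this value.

violet, yellow, grey, green, red

74800000 Ω = 748 × 10^5.
7 → violet
4 → yellow
8 → grey
Multiplier 10^5 → green.
±2% tolerance → red.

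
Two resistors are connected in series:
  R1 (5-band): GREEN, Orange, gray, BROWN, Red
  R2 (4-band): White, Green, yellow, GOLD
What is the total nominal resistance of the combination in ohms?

955380 Ω

R1: green, orange, grey → 538; brown ×10 → 5380 Ω.
R2: white, green → 95; yellow ×10^4 → 950000 Ω.
Series: 5380 + 950000 = 955380 Ω.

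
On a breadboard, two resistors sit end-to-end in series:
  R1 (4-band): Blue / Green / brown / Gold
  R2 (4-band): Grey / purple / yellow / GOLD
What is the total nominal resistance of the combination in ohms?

R1: blue, green → 65; brown ×10 → 650 Ω.
R2: grey, violet → 87; yellow ×10^4 → 870000 Ω.
Series: 650 + 870000 = 870650 Ω.

870650 Ω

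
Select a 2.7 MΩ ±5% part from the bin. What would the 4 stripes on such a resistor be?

red, violet, green, gold

2700000 Ω = 27 × 10^5.
2 → red
7 → violet
Multiplier 10^5 → green.
±5% tolerance → gold.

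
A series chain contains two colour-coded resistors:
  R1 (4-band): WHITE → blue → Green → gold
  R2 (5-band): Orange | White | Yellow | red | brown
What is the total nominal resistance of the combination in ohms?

R1: white, blue → 96; green ×10^5 → 9600000 Ω.
R2: orange, white, yellow → 394; red ×10^2 → 39400 Ω.
Series: 9600000 + 39400 = 9639400 Ω.

9639400 Ω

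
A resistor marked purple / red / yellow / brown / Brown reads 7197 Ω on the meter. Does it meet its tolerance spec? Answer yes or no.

yes

Violet → 7 (first significant figure)
Red → 2 (second significant figure)
Yellow → 4 (third significant figure)
Brown → ×10 multiplier
Brown → ±1% tolerance
724 × 10 = 7240 Ω
Allowed range: 7167.6 Ω to 7312.4 Ω.
7197 Ω lies inside that range.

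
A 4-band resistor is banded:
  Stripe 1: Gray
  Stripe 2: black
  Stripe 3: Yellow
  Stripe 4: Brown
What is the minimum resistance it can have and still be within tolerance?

Grey → 8 (first significant figure)
Black → 0 (second significant figure)
Yellow → ×10^4 multiplier
Brown → ±1% tolerance
80 × 10000 = 800000 Ω
Minimum = 800000 × (1 − 1/100) = 792000 Ω.

792000 Ω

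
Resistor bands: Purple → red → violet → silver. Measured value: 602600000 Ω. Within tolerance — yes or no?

Violet → 7 (first significant figure)
Red → 2 (second significant figure)
Violet → ×10^7 multiplier
Silver → ±10% tolerance
72 × 10000000 = 720000000 Ω
Allowed range: 648000000 Ω to 792000000 Ω.
602600000 Ω lies outside that range.

no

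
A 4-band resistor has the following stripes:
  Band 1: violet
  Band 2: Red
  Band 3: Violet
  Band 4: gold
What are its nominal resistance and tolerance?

Violet → 7 (first significant figure)
Red → 2 (second significant figure)
Violet → ×10^7 multiplier
Gold → ±5% tolerance
72 × 10000000 = 720000000 Ω

720000000 Ω ±5%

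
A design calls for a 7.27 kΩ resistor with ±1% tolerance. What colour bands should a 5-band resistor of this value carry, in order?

violet, red, violet, brown, brown

7270 Ω = 727 × 10^1.
7 → violet
2 → red
7 → violet
Multiplier 10^1 → brown.
±1% tolerance → brown.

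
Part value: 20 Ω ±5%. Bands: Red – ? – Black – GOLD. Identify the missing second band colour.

black

20 Ω = 20 × 10^0.
The second band gives digit 0 of the significand, and 0 is black.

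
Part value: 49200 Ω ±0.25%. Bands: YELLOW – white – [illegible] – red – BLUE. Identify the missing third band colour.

49200 Ω = 492 × 10^2.
The third band gives digit 2 of the significand, and 2 is red.

red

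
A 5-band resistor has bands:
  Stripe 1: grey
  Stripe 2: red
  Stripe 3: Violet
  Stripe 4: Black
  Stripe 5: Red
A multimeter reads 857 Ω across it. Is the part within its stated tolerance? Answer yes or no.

no

Grey → 8 (first significant figure)
Red → 2 (second significant figure)
Violet → 7 (third significant figure)
Black → ×1 multiplier
Red → ±2% tolerance
827 × 1 = 827 Ω
Allowed range: 810.46 Ω to 843.54 Ω.
857 Ω lies outside that range.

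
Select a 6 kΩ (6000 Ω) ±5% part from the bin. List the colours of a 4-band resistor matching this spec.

6000 Ω = 60 × 10^2.
6 → blue
0 → black
Multiplier 10^2 → red.
±5% tolerance → gold.

blue, black, red, gold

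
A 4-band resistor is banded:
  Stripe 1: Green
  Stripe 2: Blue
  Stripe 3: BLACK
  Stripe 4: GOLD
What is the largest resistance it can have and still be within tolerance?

58.8 Ω

Green → 5 (first significant figure)
Blue → 6 (second significant figure)
Black → ×1 multiplier
Gold → ±5% tolerance
56 × 1 = 56 Ω
Largest = 56 × (1 + 5/100) = 58.8 Ω.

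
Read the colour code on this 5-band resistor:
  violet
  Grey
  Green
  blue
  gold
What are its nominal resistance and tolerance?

785000000 Ω ±5%

Violet → 7 (first significant figure)
Grey → 8 (second significant figure)
Green → 5 (third significant figure)
Blue → ×10^6 multiplier
Gold → ±5% tolerance
785 × 1000000 = 785000000 Ω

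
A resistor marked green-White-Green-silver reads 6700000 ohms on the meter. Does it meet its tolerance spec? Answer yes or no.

Green → 5 (first significant figure)
White → 9 (second significant figure)
Green → ×10^5 multiplier
Silver → ±10% tolerance
59 × 100000 = 5900000 Ω
Allowed range: 5310000 Ω to 6490000 Ω.
6700000 ohms lies outside that range.

no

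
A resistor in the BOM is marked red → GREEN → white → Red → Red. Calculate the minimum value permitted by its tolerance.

Red → 2 (first significant figure)
Green → 5 (second significant figure)
White → 9 (third significant figure)
Red → ×10^2 multiplier
Red → ±2% tolerance
259 × 100 = 25900 Ω
Minimum = 25900 × (1 − 2/100) = 25382 Ω.

25382 Ω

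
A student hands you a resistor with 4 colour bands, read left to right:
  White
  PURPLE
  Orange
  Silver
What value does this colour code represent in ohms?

White → 9 (first significant figure)
Violet → 7 (second significant figure)
Orange → ×10^3 multiplier
97 × 1000 = 97000 Ω

97000 Ω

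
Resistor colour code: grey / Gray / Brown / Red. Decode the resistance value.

880 Ω

Grey → 8 (first significant figure)
Grey → 8 (second significant figure)
Brown → ×10 multiplier
88 × 10 = 880 Ω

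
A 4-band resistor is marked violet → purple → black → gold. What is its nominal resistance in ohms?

Violet → 7 (first significant figure)
Violet → 7 (second significant figure)
Black → ×1 multiplier
77 × 1 = 77 Ω

77 Ω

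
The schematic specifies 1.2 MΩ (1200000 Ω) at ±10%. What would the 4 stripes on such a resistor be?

brown, red, green, silver

1200000 Ω = 12 × 10^5.
1 → brown
2 → red
Multiplier 10^5 → green.
±10% tolerance → silver.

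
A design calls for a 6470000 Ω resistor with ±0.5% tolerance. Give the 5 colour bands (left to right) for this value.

blue, yellow, violet, yellow, green

6470000 Ω = 647 × 10^4.
6 → blue
4 → yellow
7 → violet
Multiplier 10^4 → yellow.
±0.5% tolerance → green.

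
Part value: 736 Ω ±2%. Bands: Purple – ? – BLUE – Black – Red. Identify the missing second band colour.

orange

736 Ω = 736 × 10^0.
The second band gives digit 3 of the significand, and 3 is orange.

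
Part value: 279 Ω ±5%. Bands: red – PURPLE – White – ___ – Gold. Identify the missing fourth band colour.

black

279 Ω = 279 × 10^0.
The fourth band is the multiplier, 10^0, which is black.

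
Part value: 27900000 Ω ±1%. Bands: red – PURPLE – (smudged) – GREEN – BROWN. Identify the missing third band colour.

white

27900000 Ω = 279 × 10^5.
The third band gives digit 9 of the significand, and 9 is white.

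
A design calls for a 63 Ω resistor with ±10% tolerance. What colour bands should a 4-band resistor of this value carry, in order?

blue, orange, black, silver

63 Ω = 63 × 10^0.
6 → blue
3 → orange
Multiplier 10^0 → black.
±10% tolerance → silver.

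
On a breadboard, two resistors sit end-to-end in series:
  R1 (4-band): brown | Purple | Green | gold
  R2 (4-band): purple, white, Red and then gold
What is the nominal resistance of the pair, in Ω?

R1: brown, violet → 17; green ×10^5 → 1700000 Ω.
R2: violet, white → 79; red ×10^2 → 7900 Ω.
Series: 1700000 + 7900 = 1707900 Ω.

1707900 Ω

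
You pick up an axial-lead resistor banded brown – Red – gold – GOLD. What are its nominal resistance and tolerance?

Brown → 1 (first significant figure)
Red → 2 (second significant figure)
Gold → ×0.1 multiplier
Gold → ±5% tolerance
12 × 0.1 = 1.2 Ω

1.2 Ω ±5%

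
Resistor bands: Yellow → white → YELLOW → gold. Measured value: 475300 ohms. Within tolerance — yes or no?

yes

Yellow → 4 (first significant figure)
White → 9 (second significant figure)
Yellow → ×10^4 multiplier
Gold → ±5% tolerance
49 × 10000 = 490000 Ω
Allowed range: 465500 Ω to 514500 Ω.
475300 ohms lies inside that range.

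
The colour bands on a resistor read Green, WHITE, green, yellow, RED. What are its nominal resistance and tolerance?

5950000 Ω ±2%

Green → 5 (first significant figure)
White → 9 (second significant figure)
Green → 5 (third significant figure)
Yellow → ×10^4 multiplier
Red → ±2% tolerance
595 × 10000 = 5950000 Ω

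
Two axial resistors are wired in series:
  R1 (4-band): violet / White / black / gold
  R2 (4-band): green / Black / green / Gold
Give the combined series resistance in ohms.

R1: violet, white → 79; black ×1 → 79 Ω.
R2: green, black → 50; green ×10^5 → 5000000 Ω.
Series: 79 + 5000000 = 5000079 Ω.

5000079 Ω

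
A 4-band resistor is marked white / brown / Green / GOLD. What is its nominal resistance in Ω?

9100000 Ω

White → 9 (first significant figure)
Brown → 1 (second significant figure)
Green → ×10^5 multiplier
91 × 100000 = 9100000 Ω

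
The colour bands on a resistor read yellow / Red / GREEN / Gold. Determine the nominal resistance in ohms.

4200000 Ω

Yellow → 4 (first significant figure)
Red → 2 (second significant figure)
Green → ×10^5 multiplier
42 × 100000 = 4200000 Ω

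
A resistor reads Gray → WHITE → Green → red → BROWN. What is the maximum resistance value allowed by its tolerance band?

90395 Ω

Grey → 8 (first significant figure)
White → 9 (second significant figure)
Green → 5 (third significant figure)
Red → ×10^2 multiplier
Brown → ±1% tolerance
895 × 100 = 89500 Ω
Maximum = 89500 × (1 + 1/100) = 90395 Ω.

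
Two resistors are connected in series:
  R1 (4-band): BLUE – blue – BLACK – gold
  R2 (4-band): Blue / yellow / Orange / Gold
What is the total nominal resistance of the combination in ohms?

64066 Ω

R1: blue, blue → 66; black ×1 → 66 Ω.
R2: blue, yellow → 64; orange ×10^3 → 64000 Ω.
Series: 66 + 64000 = 64066 Ω.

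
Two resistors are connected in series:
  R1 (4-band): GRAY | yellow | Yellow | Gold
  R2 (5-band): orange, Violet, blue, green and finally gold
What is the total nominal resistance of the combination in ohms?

38440000 Ω

R1: grey, yellow → 84; yellow ×10^4 → 840000 Ω.
R2: orange, violet, blue → 376; green ×10^5 → 37600000 Ω.
Series: 840000 + 37600000 = 38440000 Ω.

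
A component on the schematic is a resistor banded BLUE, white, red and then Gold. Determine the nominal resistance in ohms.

Blue → 6 (first significant figure)
White → 9 (second significant figure)
Red → ×10^2 multiplier
69 × 100 = 6900 Ω

6900 Ω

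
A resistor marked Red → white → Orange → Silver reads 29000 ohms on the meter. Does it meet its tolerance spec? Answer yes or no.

Red → 2 (first significant figure)
White → 9 (second significant figure)
Orange → ×10^3 multiplier
Silver → ±10% tolerance
29 × 1000 = 29000 Ω
Allowed range: 26100 Ω to 31900 Ω.
29000 ohms lies inside that range.

yes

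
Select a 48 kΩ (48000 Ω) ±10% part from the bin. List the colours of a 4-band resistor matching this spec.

yellow, grey, orange, silver

48000 Ω = 48 × 10^3.
4 → yellow
8 → grey
Multiplier 10^3 → orange.
±10% tolerance → silver.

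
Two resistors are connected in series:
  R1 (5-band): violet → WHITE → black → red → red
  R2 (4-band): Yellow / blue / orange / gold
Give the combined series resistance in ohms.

R1: violet, white, black → 790; red ×10^2 → 79000 Ω.
R2: yellow, blue → 46; orange ×10^3 → 46000 Ω.
Series: 79000 + 46000 = 125000 Ω.

125000 Ω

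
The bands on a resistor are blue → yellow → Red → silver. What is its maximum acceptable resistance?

7040 Ω

Blue → 6 (first significant figure)
Yellow → 4 (second significant figure)
Red → ×10^2 multiplier
Silver → ±10% tolerance
64 × 100 = 6400 Ω
Maximum = 6400 × (1 + 10/100) = 7040 Ω.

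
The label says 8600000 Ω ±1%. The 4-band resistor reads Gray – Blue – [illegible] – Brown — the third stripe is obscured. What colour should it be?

8600000 Ω = 86 × 10^5.
The third band is the multiplier, 10^5, which is green.

green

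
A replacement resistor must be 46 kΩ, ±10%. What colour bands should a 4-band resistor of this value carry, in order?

46000 Ω = 46 × 10^3.
4 → yellow
6 → blue
Multiplier 10^3 → orange.
±10% tolerance → silver.

yellow, blue, orange, silver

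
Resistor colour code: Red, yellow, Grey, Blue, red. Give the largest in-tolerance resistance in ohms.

252960000 Ω

Red → 2 (first significant figure)
Yellow → 4 (second significant figure)
Grey → 8 (third significant figure)
Blue → ×10^6 multiplier
Red → ±2% tolerance
248 × 1000000 = 248000000 Ω
Largest = 248000000 × (1 + 2/100) = 252960000 Ω.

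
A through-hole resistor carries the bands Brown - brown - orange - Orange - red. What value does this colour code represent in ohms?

113000 Ω

Brown → 1 (first significant figure)
Brown → 1 (second significant figure)
Orange → 3 (third significant figure)
Orange → ×10^3 multiplier
113 × 1000 = 113000 Ω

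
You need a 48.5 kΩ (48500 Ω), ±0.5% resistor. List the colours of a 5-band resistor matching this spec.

yellow, grey, green, red, green

48500 Ω = 485 × 10^2.
4 → yellow
8 → grey
5 → green
Multiplier 10^2 → red.
±0.5% tolerance → green.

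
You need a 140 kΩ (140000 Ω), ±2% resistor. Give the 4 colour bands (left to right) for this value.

140000 Ω = 14 × 10^4.
1 → brown
4 → yellow
Multiplier 10^4 → yellow.
±2% tolerance → red.

brown, yellow, yellow, red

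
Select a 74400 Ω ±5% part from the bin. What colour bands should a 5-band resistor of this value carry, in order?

violet, yellow, yellow, red, gold

74400 Ω = 744 × 10^2.
7 → violet
4 → yellow
4 → yellow
Multiplier 10^2 → red.
±5% tolerance → gold.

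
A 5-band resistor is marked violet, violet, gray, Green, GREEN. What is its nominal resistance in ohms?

Violet → 7 (first significant figure)
Violet → 7 (second significant figure)
Grey → 8 (third significant figure)
Green → ×10^5 multiplier
778 × 100000 = 77800000 Ω

77800000 Ω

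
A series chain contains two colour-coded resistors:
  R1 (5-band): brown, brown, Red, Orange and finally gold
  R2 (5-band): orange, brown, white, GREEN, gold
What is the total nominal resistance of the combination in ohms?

R1: brown, brown, red → 112; orange ×10^3 → 112000 Ω.
R2: orange, brown, white → 319; green ×10^5 → 31900000 Ω.
Series: 112000 + 31900000 = 32012000 Ω.

32012000 Ω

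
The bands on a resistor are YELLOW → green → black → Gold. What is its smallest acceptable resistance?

Yellow → 4 (first significant figure)
Green → 5 (second significant figure)
Black → ×1 multiplier
Gold → ±5% tolerance
45 × 1 = 45 Ω
Smallest = 45 × (1 − 5/100) = 42.75 Ω.

42.75 Ω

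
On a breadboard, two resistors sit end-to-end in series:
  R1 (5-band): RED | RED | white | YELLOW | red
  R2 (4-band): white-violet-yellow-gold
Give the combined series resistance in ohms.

R1: red, red, white → 229; yellow ×10^4 → 2290000 Ω.
R2: white, violet → 97; yellow ×10^4 → 970000 Ω.
Series: 2290000 + 970000 = 3260000 Ω.

3260000 Ω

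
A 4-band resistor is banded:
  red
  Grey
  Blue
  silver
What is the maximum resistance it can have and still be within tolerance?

30800000 Ω

Red → 2 (first significant figure)
Grey → 8 (second significant figure)
Blue → ×10^6 multiplier
Silver → ±10% tolerance
28 × 1000000 = 28000000 Ω
Maximum = 28000000 × (1 + 10/100) = 30800000 Ω.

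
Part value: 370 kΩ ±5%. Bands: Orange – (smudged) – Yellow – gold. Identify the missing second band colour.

370000 Ω = 37 × 10^4.
The second band gives digit 7 of the significand, and 7 is violet.

violet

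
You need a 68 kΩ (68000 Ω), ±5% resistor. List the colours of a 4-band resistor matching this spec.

blue, grey, orange, gold

68000 Ω = 68 × 10^3.
6 → blue
8 → grey
Multiplier 10^3 → orange.
±5% tolerance → gold.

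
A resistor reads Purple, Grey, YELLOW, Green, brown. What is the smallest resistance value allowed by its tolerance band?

Violet → 7 (first significant figure)
Grey → 8 (second significant figure)
Yellow → 4 (third significant figure)
Green → ×10^5 multiplier
Brown → ±1% tolerance
784 × 100000 = 78400000 Ω
Smallest = 78400000 × (1 − 1/100) = 77616000 Ω.

77616000 Ω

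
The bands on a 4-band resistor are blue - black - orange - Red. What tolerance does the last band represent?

±2%

The last band, red, is the tolerance band.
Red corresponds to ±2%.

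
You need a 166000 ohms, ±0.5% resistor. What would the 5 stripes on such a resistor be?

brown, blue, blue, orange, green

166000 Ω = 166 × 10^3.
1 → brown
6 → blue
6 → blue
Multiplier 10^3 → orange.
±0.5% tolerance → green.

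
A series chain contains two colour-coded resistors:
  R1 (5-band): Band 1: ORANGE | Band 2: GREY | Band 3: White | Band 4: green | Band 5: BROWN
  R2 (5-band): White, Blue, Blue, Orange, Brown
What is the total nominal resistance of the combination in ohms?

R1: orange, grey, white → 389; green ×10^5 → 38900000 Ω.
R2: white, blue, blue → 966; orange ×10^3 → 966000 Ω.
Series: 38900000 + 966000 = 39866000 Ω.

39866000 Ω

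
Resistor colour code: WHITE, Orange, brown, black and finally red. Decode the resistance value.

White → 9 (first significant figure)
Orange → 3 (second significant figure)
Brown → 1 (third significant figure)
Black → ×1 multiplier
931 × 1 = 931 Ω

931 Ω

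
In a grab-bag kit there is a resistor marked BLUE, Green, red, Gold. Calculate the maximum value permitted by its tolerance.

Blue → 6 (first significant figure)
Green → 5 (second significant figure)
Red → ×10^2 multiplier
Gold → ±5% tolerance
65 × 100 = 6500 Ω
Maximum = 6500 × (1 + 5/100) = 6825 Ω.

6825 Ω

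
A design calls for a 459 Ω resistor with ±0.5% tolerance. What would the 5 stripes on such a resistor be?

yellow, green, white, black, green

459 Ω = 459 × 10^0.
4 → yellow
5 → green
9 → white
Multiplier 10^0 → black.
±0.5% tolerance → green.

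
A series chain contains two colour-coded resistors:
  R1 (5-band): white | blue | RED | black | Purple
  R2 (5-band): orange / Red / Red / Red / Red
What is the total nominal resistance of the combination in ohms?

R1: white, blue, red → 962; black ×1 → 962 Ω.
R2: orange, red, red → 322; red ×10^2 → 32200 Ω.
Series: 962 + 32200 = 33162 Ω.

33162 Ω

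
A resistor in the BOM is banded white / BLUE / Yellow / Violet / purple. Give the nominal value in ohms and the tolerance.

9640000000 Ω ±0.1%

White → 9 (first significant figure)
Blue → 6 (second significant figure)
Yellow → 4 (third significant figure)
Violet → ×10^7 multiplier
Violet → ±0.1% tolerance
964 × 10000000 = 9640000000 Ω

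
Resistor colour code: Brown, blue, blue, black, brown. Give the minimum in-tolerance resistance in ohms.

Brown → 1 (first significant figure)
Blue → 6 (second significant figure)
Blue → 6 (third significant figure)
Black → ×1 multiplier
Brown → ±1% tolerance
166 × 1 = 166 Ω
Minimum = 166 × (1 − 1/100) = 164.34 Ω.

164.34 Ω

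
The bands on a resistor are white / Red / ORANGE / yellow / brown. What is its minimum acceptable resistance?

9137700 Ω

White → 9 (first significant figure)
Red → 2 (second significant figure)
Orange → 3 (third significant figure)
Yellow → ×10^4 multiplier
Brown → ±1% tolerance
923 × 10000 = 9230000 Ω
Minimum = 9230000 × (1 − 1/100) = 9137700 Ω.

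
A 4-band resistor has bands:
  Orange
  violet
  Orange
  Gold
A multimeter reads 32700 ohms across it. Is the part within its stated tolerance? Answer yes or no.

Orange → 3 (first significant figure)
Violet → 7 (second significant figure)
Orange → ×10^3 multiplier
Gold → ±5% tolerance
37 × 1000 = 37000 Ω
Allowed range: 35150 Ω to 38850 Ω.
32700 ohms lies outside that range.

no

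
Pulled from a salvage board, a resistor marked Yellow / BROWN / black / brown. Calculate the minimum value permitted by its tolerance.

40.59 Ω

Yellow → 4 (first significant figure)
Brown → 1 (second significant figure)
Black → ×1 multiplier
Brown → ±1% tolerance
41 × 1 = 41 Ω
Minimum = 41 × (1 − 1/100) = 40.59 Ω.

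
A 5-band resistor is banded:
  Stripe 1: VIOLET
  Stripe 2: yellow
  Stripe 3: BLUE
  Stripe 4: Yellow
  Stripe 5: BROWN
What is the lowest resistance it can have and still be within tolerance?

Violet → 7 (first significant figure)
Yellow → 4 (second significant figure)
Blue → 6 (third significant figure)
Yellow → ×10^4 multiplier
Brown → ±1% tolerance
746 × 10000 = 7460000 Ω
Lowest = 7460000 × (1 − 1/100) = 7385400 Ω.

7385400 Ω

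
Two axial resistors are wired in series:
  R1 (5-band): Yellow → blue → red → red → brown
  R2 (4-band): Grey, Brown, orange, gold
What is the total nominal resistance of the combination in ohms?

R1: yellow, blue, red → 462; red ×10^2 → 46200 Ω.
R2: grey, brown → 81; orange ×10^3 → 81000 Ω.
Series: 46200 + 81000 = 127200 Ω.

127200 Ω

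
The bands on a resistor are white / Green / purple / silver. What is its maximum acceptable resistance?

White → 9 (first significant figure)
Green → 5 (second significant figure)
Violet → ×10^7 multiplier
Silver → ±10% tolerance
95 × 10000000 = 950000000 Ω
Maximum = 950000000 × (1 + 10/100) = 1045000000 Ω.

1045000000 Ω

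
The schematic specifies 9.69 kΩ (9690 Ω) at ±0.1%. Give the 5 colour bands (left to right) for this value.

white, blue, white, brown, violet

9690 Ω = 969 × 10^1.
9 → white
6 → blue
9 → white
Multiplier 10^1 → brown.
±0.1% tolerance → violet.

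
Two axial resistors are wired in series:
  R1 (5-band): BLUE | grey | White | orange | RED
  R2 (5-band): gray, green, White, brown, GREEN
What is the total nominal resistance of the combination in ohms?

R1: blue, grey, white → 689; orange ×10^3 → 689000 Ω.
R2: grey, green, white → 859; brown ×10 → 8590 Ω.
Series: 689000 + 8590 = 697590 Ω.

697590 Ω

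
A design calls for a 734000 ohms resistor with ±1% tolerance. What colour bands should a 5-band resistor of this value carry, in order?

734000 Ω = 734 × 10^3.
7 → violet
3 → orange
4 → yellow
Multiplier 10^3 → orange.
±1% tolerance → brown.

violet, orange, yellow, orange, brown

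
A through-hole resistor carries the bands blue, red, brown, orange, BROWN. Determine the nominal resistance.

621000 Ω

Blue → 6 (first significant figure)
Red → 2 (second significant figure)
Brown → 1 (third significant figure)
Orange → ×10^3 multiplier
621 × 1000 = 621000 Ω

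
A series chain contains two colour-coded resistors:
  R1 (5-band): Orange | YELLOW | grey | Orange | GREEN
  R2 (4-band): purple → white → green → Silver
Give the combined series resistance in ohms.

R1: orange, yellow, grey → 348; orange ×10^3 → 348000 Ω.
R2: violet, white → 79; green ×10^5 → 7900000 Ω.
Series: 348000 + 7900000 = 8248000 Ω.

8248000 Ω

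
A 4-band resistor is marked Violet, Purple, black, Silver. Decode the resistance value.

77 Ω

Violet → 7 (first significant figure)
Violet → 7 (second significant figure)
Black → ×1 multiplier
77 × 1 = 77 Ω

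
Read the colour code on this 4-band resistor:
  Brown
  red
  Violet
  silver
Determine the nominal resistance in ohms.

Brown → 1 (first significant figure)
Red → 2 (second significant figure)
Violet → ×10^7 multiplier
12 × 10000000 = 120000000 Ω

120000000 Ω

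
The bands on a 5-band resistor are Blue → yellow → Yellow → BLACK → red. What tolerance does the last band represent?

The last band, red, is the tolerance band.
Red corresponds to ±2%.

±2%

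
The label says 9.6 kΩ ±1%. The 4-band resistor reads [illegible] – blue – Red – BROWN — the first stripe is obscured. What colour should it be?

white

9600 Ω = 96 × 10^2.
The first band gives digit 9 of the significand, and 9 is white.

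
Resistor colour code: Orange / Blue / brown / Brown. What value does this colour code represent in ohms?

360 Ω

Orange → 3 (first significant figure)
Blue → 6 (second significant figure)
Brown → ×10 multiplier
36 × 10 = 360 Ω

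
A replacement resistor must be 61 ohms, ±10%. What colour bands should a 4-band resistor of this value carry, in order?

blue, brown, black, silver

61 Ω = 61 × 10^0.
6 → blue
1 → brown
Multiplier 10^0 → black.
±10% tolerance → silver.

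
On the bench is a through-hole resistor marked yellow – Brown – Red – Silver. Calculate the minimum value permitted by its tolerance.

3690 Ω

Yellow → 4 (first significant figure)
Brown → 1 (second significant figure)
Red → ×10^2 multiplier
Silver → ±10% tolerance
41 × 100 = 4100 Ω
Minimum = 4100 × (1 − 10/100) = 3690 Ω.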